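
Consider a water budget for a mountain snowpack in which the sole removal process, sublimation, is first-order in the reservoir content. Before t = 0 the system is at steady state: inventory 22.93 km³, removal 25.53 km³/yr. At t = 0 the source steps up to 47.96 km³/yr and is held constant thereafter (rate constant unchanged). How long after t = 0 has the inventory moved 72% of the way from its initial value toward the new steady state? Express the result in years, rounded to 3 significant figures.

τ = M₀/F₀ = 22.93/25.53 = 0.8982 yr.
The remaining gap fraction is e^(−t/τ); 72% covered ⇒ e^(−t/τ) = 0.280.
t = −τ ln(0.280) = 0.8982 × 1.273 = 1.143 yr.

1.14 yr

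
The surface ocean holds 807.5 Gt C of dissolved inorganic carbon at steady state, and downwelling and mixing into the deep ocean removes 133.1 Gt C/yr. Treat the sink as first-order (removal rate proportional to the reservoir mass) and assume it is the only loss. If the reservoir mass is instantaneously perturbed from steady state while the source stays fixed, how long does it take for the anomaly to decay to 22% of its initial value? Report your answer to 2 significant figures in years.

For a linear reservoir the anomaly decays as exp(−t/τ) with τ = M/F = 807.5/133.1 = 6.067 yr.
exp(−t/τ) = 0.22 ⇒ t = −τ ln(0.22) = 6.067 × 1.514 = 9.186 yr.

9.2 yr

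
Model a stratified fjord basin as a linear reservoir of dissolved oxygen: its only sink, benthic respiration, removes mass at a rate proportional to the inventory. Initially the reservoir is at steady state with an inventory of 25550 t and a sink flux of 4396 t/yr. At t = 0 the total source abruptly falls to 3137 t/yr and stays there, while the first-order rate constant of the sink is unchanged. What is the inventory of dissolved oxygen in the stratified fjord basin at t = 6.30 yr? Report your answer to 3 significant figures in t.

Residence time τ = M₀/F₀ = 5.812 yr. The eventual steady state is M_∞ = M₀·(F₁/F₀) = 25550 × 3137/4396 = 18233 t.
The anomaly ΔM(t) = M(t) − M_∞ decays as ΔM₀·e^(−t/τ) with ΔM₀ = 25550 − 18233 = 7317 t.
At t = 6.30 yr, e^(−t/τ) = e^(−1.084) = 0.3383, so ΔM = 2475 t and M = 18233 + 2475 = 20708 t.

20700 t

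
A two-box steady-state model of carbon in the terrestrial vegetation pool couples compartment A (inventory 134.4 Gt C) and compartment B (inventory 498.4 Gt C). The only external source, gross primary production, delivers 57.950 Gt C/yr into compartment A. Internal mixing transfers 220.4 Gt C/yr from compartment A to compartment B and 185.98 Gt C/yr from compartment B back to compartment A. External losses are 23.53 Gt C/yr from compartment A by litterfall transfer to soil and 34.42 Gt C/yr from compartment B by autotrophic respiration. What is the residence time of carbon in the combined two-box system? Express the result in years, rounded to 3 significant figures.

10.9 yr

Treat the two boxes together as one reservoir: the mixing fluxes between them are internal recycling, so τ = ΣM / Σ(external losses).
M_total = 134.4 + 498.4 = 632.80 Gt C.
ΣF_external_out = 23.53 + 34.42 = 57.950 Gt C/yr.
τ = M_total / ΣF_ext = 632.80 / 57.950 = 10.92 yr.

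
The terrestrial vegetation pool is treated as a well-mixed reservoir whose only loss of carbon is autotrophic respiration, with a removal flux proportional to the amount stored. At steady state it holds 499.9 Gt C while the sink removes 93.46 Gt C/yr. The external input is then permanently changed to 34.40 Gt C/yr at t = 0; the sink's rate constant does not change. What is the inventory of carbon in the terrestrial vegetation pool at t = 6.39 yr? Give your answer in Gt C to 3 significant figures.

280 Gt C

The sink rate constant is k = F₀/M₀ = 93.46/499.9 = 0.1870 yr⁻¹.
Solving dM/dt = F₁ − kM with M(0) = M₀ gives M(t) = F₁/k + (M₀ − F₁/k)·e^(−kt).
F₁/k = 34.40/0.1870 = 184.00 Gt C; kt = 0.1870 × 6.39 = 1.195, e^(−kt) = 0.3028.
M(6.39) = 184.00 + (499.9 − 184.00) × 0.3028 = 184.00 + 95.66 = 279.66 Gt C.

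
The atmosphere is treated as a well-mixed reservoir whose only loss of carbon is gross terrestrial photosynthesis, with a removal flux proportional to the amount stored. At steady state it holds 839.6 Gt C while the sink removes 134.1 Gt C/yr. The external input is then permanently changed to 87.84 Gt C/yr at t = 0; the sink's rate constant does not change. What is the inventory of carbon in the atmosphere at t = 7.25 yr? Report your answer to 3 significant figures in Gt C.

641 Gt C

τ = M₀/F₀ = 839.6/134.1 = 6.261 yr; rate constant k = 1/τ.
New steady state M_∞ = F₁/k = F₁·τ = 87.84 × 6.261 = 549.97 Gt C.
M(t) = M_∞ + (M₀ − M_∞)·e^(−t/τ); t/τ = 7.25/6.261 = 1.158, so e^(−t/τ) = 0.3141.
M(t) = 549.97 + 289.6 × 0.3141 = 640.95 Gt C.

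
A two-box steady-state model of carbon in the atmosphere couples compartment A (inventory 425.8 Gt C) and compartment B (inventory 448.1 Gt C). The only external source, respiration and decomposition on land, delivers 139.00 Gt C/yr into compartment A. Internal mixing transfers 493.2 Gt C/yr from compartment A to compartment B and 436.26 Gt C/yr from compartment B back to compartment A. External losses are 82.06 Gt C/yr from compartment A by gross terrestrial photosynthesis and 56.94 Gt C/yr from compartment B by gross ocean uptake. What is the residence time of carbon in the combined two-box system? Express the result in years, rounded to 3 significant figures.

6.29 yr

For the system as a whole, the A↔B exchange is internal and contributes nothing to the throughput; only the external sinks remove mass.
M_total = 425.8 + 448.1 = 873.90 Gt C.
ΣF_external_out = 82.06 + 56.94 = 139.00 Gt C/yr.
τ = M_total / ΣF_ext = 873.90 / 139.00 = 6.287 yr.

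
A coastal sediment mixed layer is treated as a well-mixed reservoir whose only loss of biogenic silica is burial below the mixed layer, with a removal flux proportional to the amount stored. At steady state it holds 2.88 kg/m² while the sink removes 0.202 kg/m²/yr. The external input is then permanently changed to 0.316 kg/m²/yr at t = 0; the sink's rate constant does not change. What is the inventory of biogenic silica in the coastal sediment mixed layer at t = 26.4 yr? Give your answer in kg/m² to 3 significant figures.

4.25 kg/m²

τ = M₀/F₀ = 2.88/0.202 = 14.26 yr; rate constant k = 1/τ.
New steady state M_∞ = F₁/k = F₁·τ = 0.316 × 14.26 = 4.5053 kg/m².
M(t) = M_∞ + (M₀ − M_∞)·e^(−t/τ); t/τ = 26.4/14.26 = 1.852, so e^(−t/τ) = 0.1570.
M(t) = 4.5053 − 1.625 × 0.1570 = 4.2502 kg/m².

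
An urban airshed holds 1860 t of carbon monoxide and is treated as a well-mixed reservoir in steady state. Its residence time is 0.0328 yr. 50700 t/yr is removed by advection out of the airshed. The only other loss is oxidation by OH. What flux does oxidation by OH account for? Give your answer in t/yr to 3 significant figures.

Total removal F = M/τ = 1860 / 0.0328 = 56710 t/yr.
Oxidation by OH = F − (50700) = 56710 − 50700 = 6007 t/yr.

6010 t/yr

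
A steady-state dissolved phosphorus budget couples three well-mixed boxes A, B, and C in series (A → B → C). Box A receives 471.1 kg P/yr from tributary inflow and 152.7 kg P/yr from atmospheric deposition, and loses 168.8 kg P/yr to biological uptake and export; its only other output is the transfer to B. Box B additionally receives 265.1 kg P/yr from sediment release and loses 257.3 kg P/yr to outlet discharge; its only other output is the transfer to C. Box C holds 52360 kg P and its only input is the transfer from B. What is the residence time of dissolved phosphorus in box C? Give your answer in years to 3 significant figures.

113 yr

Box A: F(A→B) = (471.1 + 152.7) − 168.8 = 455.00 kg P/yr.
Box B: F(B→C) = (455.00 + 265.1) − 257.3 = 462.80 kg P/yr.
Box C throughput = its input = 462.80 kg P/yr; τ = 52360 / 462.80 = 113.1 yr.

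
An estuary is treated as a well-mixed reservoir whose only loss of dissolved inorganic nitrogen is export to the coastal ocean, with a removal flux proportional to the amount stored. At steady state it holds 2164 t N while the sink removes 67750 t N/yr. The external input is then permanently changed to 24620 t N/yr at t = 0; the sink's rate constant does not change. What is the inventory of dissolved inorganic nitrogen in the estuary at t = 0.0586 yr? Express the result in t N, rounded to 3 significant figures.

1010 t N

The sink rate constant is k = F₀/M₀ = 67750/2164 = 31.31 yr⁻¹.
Solving dM/dt = F₁ − kM with M(0) = M₀ gives M(t) = F₁/k + (M₀ − F₁/k)·e^(−kt).
F₁/k = 24620/31.31 = 786.39 t N; kt = 31.31 × 0.0586 = 1.835, e^(−kt) = 0.1597.
M(0.0586) = 786.39 + (2164 − 786.39) × 0.1597 = 786.39 + 220.0 = 1006.4 t N.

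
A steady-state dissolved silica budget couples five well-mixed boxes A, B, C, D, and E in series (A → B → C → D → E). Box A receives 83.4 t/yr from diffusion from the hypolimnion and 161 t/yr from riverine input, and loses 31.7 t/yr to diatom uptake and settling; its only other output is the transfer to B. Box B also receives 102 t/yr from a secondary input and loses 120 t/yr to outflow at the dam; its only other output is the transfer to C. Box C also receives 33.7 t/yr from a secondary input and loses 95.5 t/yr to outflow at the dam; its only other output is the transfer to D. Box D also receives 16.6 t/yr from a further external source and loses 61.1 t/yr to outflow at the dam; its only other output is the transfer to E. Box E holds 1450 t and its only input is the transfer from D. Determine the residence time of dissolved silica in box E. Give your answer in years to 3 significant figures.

Box A: F(A→B) = (83.4 + 161) − 31.7 = 212.70 t/yr.
Box B: F(B→C) = (212.70 + 102) − 120 = 194.70 t/yr.
Box C: F(C→D) = (194.70 + 33.7) − 95.5 = 132.90 t/yr.
Box D: F(D→E) = (132.90 + 16.6) − 61.1 = 88.400 t/yr.
Box E throughput = its input = 88.400 t/yr; τ = 1450 / 88.400 = 16.40 yr.

16.4 yr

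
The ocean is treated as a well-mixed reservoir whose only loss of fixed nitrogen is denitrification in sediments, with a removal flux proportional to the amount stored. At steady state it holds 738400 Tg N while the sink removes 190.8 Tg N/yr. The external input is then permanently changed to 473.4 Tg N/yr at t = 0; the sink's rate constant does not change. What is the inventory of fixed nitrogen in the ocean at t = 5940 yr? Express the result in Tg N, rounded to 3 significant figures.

1.60×10^6 Tg N

Residence time τ = M₀/F₀ = 3870 yr. The eventual steady state is M_∞ = M₀·(F₁/F₀) = 738400 × 473.4/190.8 = 1.8321×10^6 Tg N.
The anomaly ΔM(t) = M(t) − M_∞ decays as ΔM₀·e^(−t/τ) with ΔM₀ = 738400 − 1.8321×10^6 = −1.094×10^6 Tg N.
At t = 5940 yr, e^(−t/τ) = e^(−1.535) = 0.2155, so ΔM = −235700 Tg N and M = 1.8321×10^6 − 235700 = 1.5964×10^6 Tg N.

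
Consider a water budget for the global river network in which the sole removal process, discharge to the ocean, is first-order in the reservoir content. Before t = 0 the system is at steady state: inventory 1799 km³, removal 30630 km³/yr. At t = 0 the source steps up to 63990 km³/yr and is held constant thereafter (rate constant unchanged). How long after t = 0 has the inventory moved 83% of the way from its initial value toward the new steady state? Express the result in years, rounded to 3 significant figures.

τ = M₀/F₀ = 1799/30630 = 0.05873 yr.
The remaining gap fraction is e^(−t/τ); 83% covered ⇒ e^(−t/τ) = 0.170.
t = −τ ln(0.170) = 0.05873 × 1.772 = 0.1041 yr.

0.104 yr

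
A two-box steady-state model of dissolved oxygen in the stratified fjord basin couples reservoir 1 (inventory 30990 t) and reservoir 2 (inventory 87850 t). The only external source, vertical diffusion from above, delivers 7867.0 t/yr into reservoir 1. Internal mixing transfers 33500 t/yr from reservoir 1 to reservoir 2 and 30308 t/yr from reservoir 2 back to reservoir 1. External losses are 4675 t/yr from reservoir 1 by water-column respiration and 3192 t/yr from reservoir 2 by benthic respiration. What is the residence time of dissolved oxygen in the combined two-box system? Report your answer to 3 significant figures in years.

15.1 yr

For the system as a whole, the A↔B exchange is internal and contributes nothing to the throughput; only the external sinks remove mass.
M_total = 30990 + 87850 = 118840 t.
ΣF_external_out = 4675 + 3192 = 7867.0 t/yr.
τ = M_total / ΣF_ext = 118840 / 7867.0 = 15.11 yr.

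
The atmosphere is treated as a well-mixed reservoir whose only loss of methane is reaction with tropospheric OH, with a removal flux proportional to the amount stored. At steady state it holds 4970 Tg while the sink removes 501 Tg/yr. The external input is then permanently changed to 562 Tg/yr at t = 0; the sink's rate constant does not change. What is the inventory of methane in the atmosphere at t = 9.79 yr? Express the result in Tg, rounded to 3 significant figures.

Residence time τ = M₀/F₀ = 9.920 yr. The eventual steady state is M_∞ = M₀·(F₁/F₀) = 4970 × 562/501 = 5575.1 Tg.
The anomaly ΔM(t) = M(t) − M_∞ decays as ΔM₀·e^(−t/τ) with ΔM₀ = 4970 − 5575.1 = −605.1 Tg.
At t = 9.79 yr, e^(−t/τ) = e^(−0.9869) = 0.3727, so ΔM = −225.6 Tg and M = 5575.1 − 225.6 = 5349.6 Tg.

5350 Tg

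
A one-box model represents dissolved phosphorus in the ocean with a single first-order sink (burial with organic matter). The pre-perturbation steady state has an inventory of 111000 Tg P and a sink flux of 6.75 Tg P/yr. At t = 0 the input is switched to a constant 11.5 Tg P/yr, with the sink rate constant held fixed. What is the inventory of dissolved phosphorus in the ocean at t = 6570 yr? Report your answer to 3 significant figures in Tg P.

The sink rate constant is k = F₀/M₀ = 6.75/111000 = 6.081×10^-5 yr⁻¹.
Solving dM/dt = F₁ − kM with M(0) = M₀ gives M(t) = F₁/k + (M₀ − F₁/k)·e^(−kt).
F₁/k = 11.5/6.081×10^-5 = 189110 Tg P; kt = 6.081×10^-5 × 6570 = 0.3995, e^(−kt) = 0.6706.
M(6570) = 189110 + (111000 − 189110) × 0.6706 = 189110 − 52380 = 136730 Tg P.

137000 Tg P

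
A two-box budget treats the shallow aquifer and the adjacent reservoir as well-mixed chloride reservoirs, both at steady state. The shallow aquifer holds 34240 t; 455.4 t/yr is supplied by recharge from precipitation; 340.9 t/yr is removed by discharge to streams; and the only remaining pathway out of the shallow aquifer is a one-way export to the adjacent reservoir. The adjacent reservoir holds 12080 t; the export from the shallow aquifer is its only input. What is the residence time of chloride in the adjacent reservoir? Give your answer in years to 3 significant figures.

106 yr

Balance the shallow aquifer: ΣF_in = 455.40 t/yr.
Export to the adjacent reservoir = ΣF_in − (340.9) = 114.50 t/yr.
At steady state the output of the adjacent reservoir equals its input, 114.50 t/yr.
τ = M / F = 12080 / 114.50 = 105.5 yr.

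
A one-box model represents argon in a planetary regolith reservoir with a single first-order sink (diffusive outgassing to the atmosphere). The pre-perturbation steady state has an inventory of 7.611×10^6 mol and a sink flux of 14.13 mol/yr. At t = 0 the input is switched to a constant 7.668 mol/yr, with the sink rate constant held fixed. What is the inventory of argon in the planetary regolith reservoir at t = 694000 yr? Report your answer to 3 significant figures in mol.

τ = M₀/F₀ = 7.611×10^6/14.13 = 538600 yr; rate constant k = 1/τ.
New steady state M_∞ = F₁/k = F₁·τ = 7.668 × 538600 = 4.1303×10^6 mol.
M(t) = M_∞ + (M₀ − M_∞)·e^(−t/τ); t/τ = 694000/538600 = 1.288, so e^(−t/τ) = 0.2757.
M(t) = 4.1303×10^6 + 3.481×10^6 × 0.2757 = 5.0899×10^6 mol.

5.09×10^6 mol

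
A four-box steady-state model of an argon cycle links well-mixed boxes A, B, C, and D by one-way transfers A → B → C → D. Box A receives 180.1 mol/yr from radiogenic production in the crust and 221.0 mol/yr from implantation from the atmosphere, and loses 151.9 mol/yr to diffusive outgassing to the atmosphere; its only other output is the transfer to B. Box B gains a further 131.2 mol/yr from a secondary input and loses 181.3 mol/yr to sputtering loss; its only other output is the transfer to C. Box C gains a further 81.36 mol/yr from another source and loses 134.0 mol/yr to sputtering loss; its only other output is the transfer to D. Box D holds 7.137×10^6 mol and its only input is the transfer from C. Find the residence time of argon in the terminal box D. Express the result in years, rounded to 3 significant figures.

Box A: F(A→B) = (180.1 + 221.0) − 151.9 = 249.20 mol/yr.
Box B: F(B→C) = (249.20 + 131.2) − 181.3 = 199.10 mol/yr.
Box C: F(C→D) = (199.10 + 81.36) − 134.0 = 146.46 mol/yr.
Box D throughput = its input = 146.46 mol/yr; τ = 7.137×10^6 / 146.46 = 48730 yr.

48700 yr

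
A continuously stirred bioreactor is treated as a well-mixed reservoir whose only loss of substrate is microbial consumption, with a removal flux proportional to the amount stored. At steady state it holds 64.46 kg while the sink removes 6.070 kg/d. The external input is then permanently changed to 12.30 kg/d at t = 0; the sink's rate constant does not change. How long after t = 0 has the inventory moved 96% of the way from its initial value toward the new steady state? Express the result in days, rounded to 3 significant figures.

34.2 d

τ = M₀/F₀ = 64.46/6.070 = 10.62 d.
The remaining gap fraction is e^(−t/τ); 96% covered ⇒ e^(−t/τ) = 0.0400.
t = −τ ln(0.0400) = 10.62 × 3.219 = 34.18 d.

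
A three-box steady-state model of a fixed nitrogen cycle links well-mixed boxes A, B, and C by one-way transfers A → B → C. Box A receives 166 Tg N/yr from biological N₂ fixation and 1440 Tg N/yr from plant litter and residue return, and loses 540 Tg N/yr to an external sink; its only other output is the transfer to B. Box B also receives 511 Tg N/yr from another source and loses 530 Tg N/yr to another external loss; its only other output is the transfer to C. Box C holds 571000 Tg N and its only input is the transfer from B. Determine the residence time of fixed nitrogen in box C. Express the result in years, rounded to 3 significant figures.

Box A: F(A→B) = (166 + 1440) − 540 = 1066.0 Tg N/yr.
Box B: F(B→C) = (1066.0 + 511) − 530 = 1047.0 Tg N/yr.
Box C throughput = its input = 1047.0 Tg N/yr; τ = 571000 / 1047.0 = 545.4 yr.

545 yr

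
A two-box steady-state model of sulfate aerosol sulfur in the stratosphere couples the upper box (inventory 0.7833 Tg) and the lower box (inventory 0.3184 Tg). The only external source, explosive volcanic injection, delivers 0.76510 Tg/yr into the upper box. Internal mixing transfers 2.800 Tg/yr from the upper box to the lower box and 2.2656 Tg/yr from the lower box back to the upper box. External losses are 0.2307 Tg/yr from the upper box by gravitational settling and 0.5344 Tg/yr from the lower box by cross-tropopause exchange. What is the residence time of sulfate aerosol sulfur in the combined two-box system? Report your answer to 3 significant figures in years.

Treat the two boxes together as one reservoir: the mixing fluxes between them are internal recycling, so τ = ΣM / Σ(external losses).
M_total = 0.7833 + 0.3184 = 1.1017 Tg.
ΣF_external_out = 0.2307 + 0.5344 = 0.76510 Tg/yr.
τ = M_total / ΣF_ext = 1.1017 / 0.76510 = 1.440 yr.

1.44 yr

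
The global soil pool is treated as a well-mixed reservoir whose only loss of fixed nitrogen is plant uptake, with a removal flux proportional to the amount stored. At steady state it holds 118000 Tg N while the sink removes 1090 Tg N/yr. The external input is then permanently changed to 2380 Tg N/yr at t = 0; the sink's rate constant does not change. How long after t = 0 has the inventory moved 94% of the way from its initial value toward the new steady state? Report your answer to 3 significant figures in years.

305 yr

τ = M₀/F₀ = 118000/1090 = 108.3 yr.
The remaining gap fraction is e^(−t/τ); 94% covered ⇒ e^(−t/τ) = 0.0600.
t = −τ ln(0.0600) = 108.3 × 2.813 = 304.6 yr.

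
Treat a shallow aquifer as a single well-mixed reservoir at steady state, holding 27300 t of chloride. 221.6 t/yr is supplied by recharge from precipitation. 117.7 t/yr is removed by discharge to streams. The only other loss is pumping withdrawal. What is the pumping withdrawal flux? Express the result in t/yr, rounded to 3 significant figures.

104 t/yr

At steady state ΣF_in = ΣF_out.
ΣF_in = 221.60 t/yr.
Pumping withdrawal flux = ΣF_in − (117.7) = 221.60 − 117.7 = 103.9 t/yr.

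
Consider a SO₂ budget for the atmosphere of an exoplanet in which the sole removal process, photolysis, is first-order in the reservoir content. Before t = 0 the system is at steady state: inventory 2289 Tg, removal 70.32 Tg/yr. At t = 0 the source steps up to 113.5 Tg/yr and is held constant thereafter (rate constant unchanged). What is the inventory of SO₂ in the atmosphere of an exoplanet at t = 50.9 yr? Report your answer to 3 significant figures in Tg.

3400 Tg

The sink rate constant is k = F₀/M₀ = 70.32/2289 = 0.03072 yr⁻¹.
Solving dM/dt = F₁ − kM with M(0) = M₀ gives M(t) = F₁/k + (M₀ − F₁/k)·e^(−kt).
F₁/k = 113.5/0.03072 = 3694.6 Tg; kt = 0.03072 × 50.9 = 1.564, e^(−kt) = 0.2094.
M(50.9) = 3694.6 + (2289 − 3694.6) × 0.2094 = 3694.6 − 294.3 = 3400.3 Tg.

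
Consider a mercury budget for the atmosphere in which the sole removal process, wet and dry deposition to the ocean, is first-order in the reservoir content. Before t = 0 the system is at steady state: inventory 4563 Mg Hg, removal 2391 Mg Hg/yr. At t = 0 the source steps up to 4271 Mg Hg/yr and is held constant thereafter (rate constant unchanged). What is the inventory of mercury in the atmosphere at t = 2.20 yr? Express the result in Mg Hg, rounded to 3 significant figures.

Residence time τ = M₀/F₀ = 1.908 yr. The eventual steady state is M_∞ = M₀·(F₁/F₀) = 4563 × 4271/2391 = 8150.8 Mg Hg.
The anomaly ΔM(t) = M(t) − M_∞ decays as ΔM₀·e^(−t/τ) with ΔM₀ = 4563 − 8150.8 = −3588 Mg Hg.
At t = 2.20 yr, e^(−t/τ) = e^(−1.153) = 0.3158, so ΔM = −1133 Mg Hg and M = 8150.8 − 1133 = 7017.9 Mg Hg.

7020 Mg Hg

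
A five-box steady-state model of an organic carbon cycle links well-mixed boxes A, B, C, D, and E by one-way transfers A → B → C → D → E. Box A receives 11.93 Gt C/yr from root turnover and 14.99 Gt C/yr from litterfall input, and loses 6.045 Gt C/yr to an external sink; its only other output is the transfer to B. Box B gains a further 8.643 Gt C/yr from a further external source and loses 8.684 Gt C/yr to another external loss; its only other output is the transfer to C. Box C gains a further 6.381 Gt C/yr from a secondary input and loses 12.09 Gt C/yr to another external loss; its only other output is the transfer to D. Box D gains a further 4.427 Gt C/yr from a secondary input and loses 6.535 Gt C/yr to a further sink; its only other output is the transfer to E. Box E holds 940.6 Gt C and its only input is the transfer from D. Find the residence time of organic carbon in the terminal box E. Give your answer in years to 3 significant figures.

72.3 yr

Box A: F(A→B) = (11.93 + 14.99) − 6.045 = 20.875 Gt C/yr.
Box B: F(B→C) = (20.875 + 8.643) − 8.684 = 20.834 Gt C/yr.
Box C: F(C→D) = (20.834 + 6.381) − 12.09 = 15.125 Gt C/yr.
Box D: F(D→E) = (15.125 + 4.427) − 6.535 = 13.017 Gt C/yr.
Box E throughput = its input = 13.017 Gt C/yr; τ = 940.6 / 13.017 = 72.26 yr.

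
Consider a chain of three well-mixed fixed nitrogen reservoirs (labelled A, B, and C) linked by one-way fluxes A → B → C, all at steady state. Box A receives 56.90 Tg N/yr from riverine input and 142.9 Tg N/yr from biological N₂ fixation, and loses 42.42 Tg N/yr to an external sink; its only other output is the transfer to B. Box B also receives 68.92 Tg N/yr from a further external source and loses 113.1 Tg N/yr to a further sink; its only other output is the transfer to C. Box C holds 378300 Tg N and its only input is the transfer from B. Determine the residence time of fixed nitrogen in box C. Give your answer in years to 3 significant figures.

3340 yr

Box A: F(A→B) = (56.90 + 142.9) − 42.42 = 157.38 Tg N/yr.
Box B: F(B→C) = (157.38 + 68.92) − 113.1 = 113.20 Tg N/yr.
Box C throughput = its input = 113.20 Tg N/yr; τ = 378300 / 113.20 = 3342 yr.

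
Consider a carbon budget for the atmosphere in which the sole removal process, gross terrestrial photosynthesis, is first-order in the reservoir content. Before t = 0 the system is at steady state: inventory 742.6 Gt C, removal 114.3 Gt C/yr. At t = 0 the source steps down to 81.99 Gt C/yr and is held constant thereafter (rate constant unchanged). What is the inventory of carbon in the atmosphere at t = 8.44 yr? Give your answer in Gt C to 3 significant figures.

The sink rate constant is k = F₀/M₀ = 114.3/742.6 = 0.1539 yr⁻¹.
Solving dM/dt = F₁ − kM with M(0) = M₀ gives M(t) = F₁/k + (M₀ − F₁/k)·e^(−kt).
F₁/k = 81.99/0.1539 = 532.68 Gt C; kt = 0.1539 × 8.44 = 1.299, e^(−kt) = 0.2728.
M(8.44) = 532.68 + (742.6 − 532.68) × 0.2728 = 532.68 + 57.26 = 589.95 Gt C.

590 Gt C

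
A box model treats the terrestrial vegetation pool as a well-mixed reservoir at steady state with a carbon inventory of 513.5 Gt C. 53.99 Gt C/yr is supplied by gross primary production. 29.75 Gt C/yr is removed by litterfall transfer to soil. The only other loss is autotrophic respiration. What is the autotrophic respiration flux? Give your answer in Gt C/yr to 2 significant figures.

At steady state ΣF_in = ΣF_out.
ΣF_in = 53.990 Gt C/yr.
Autotrophic respiration flux = ΣF_in − (29.75) = 53.990 − 29.75 = 24.24 Gt C/yr.

24 Gt C/yr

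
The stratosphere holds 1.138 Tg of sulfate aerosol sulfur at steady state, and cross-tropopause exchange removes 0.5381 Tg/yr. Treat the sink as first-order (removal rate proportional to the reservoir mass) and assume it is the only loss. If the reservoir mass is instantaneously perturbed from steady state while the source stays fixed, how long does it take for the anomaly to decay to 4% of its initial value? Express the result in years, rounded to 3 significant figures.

6.81 yr

For a linear reservoir the anomaly decays as exp(−t/τ) with τ = M/F = 1.138/0.5381 = 2.115 yr.
exp(−t/τ) = 0.04 ⇒ t = −τ ln(0.04) = 2.115 × 3.219 = 6.807 yr.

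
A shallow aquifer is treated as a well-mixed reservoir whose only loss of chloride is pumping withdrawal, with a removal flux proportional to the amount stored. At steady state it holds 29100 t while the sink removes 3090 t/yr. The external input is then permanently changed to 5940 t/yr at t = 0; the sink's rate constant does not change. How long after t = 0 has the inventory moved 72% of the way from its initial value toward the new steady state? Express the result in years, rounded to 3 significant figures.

τ = M₀/F₀ = 29100/3090 = 9.417 yr.
The remaining gap fraction is e^(−t/τ); 72% covered ⇒ e^(−t/τ) = 0.280.
t = −τ ln(0.280) = 9.417 × 1.273 = 11.99 yr.

12.0 yr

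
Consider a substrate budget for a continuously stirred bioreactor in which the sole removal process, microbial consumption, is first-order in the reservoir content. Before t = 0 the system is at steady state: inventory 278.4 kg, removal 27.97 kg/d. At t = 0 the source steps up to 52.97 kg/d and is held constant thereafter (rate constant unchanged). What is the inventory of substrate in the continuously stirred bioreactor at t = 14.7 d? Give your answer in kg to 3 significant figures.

τ = M₀/F₀ = 278.4/27.97 = 9.954 d; rate constant k = 1/τ.
New steady state M_∞ = F₁/k = F₁·τ = 52.97 × 9.954 = 527.24 kg.
M(t) = M_∞ + (M₀ − M_∞)·e^(−t/τ); t/τ = 14.7/9.954 = 1.477, so e^(−t/τ) = 0.2284.
M(t) = 527.24 − 248.8 × 0.2284 = 470.42 kg.

470 kg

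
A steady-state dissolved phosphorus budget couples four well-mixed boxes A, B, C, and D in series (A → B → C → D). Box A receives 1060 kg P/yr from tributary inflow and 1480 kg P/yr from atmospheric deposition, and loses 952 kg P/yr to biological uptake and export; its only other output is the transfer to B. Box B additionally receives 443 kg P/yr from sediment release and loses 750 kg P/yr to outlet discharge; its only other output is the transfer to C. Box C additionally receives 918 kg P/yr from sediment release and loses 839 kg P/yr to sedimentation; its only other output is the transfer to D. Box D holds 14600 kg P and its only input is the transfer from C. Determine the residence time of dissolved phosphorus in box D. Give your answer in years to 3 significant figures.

10.7 yr

Box A: F(A→B) = (1060 + 1480) − 952 = 1588.0 kg P/yr.
Box B: F(B→C) = (1588.0 + 443) − 750 = 1281.0 kg P/yr.
Box C: F(C→D) = (1281.0 + 918) − 839 = 1360.0 kg P/yr.
Box D throughput = its input = 1360.0 kg P/yr; τ = 14600 / 1360.0 = 10.74 yr.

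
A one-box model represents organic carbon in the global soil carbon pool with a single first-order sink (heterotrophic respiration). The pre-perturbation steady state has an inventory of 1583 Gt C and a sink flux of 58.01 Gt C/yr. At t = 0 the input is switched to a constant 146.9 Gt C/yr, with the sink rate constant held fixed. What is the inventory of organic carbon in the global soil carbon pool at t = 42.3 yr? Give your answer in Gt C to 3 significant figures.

3490 Gt C

τ = M₀/F₀ = 1583/58.01 = 27.29 yr; rate constant k = 1/τ.
New steady state M_∞ = F₁/k = F₁·τ = 146.9 × 27.29 = 4008.7 Gt C.
M(t) = M_∞ + (M₀ − M_∞)·e^(−t/τ); t/τ = 42.3/27.29 = 1.550, so e^(−t/τ) = 0.2122.
M(t) = 4008.7 − 2426 × 0.2122 = 3493.9 Gt C.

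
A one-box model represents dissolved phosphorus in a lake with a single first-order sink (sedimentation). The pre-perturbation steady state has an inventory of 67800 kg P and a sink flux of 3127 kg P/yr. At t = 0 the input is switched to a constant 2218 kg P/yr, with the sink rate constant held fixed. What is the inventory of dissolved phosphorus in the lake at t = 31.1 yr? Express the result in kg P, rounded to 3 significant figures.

52800 kg P

The sink rate constant is k = F₀/M₀ = 3127/67800 = 0.04612 yr⁻¹.
Solving dM/dt = F₁ − kM with M(0) = M₀ gives M(t) = F₁/k + (M₀ − F₁/k)·e^(−kt).
F₁/k = 2218/0.04612 = 48091 kg P; kt = 0.04612 × 31.1 = 1.434, e^(−kt) = 0.2383.
M(31.1) = 48091 + (67800 − 48091) × 0.2383 = 48091 + 4696 = 52787 kg P.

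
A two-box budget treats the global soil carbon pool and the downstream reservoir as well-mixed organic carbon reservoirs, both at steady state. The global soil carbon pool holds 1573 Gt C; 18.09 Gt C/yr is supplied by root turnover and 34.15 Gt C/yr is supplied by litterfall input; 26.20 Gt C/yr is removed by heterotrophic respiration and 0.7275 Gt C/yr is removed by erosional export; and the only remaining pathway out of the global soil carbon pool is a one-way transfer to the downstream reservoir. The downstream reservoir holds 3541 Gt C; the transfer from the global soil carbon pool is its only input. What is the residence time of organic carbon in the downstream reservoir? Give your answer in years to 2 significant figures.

Balance the global soil carbon pool: ΣF_in = 18.09 + 34.15 = 52.240 Gt C/yr.
Transfer to the downstream reservoir = ΣF_in − (26.20 + 0.7275) = 25.312 Gt C/yr.
At steady state the output of the downstream reservoir equals its input, 25.312 Gt C/yr.
τ = M / F = 3541 / 25.312 = 139.9 yr.

140 yr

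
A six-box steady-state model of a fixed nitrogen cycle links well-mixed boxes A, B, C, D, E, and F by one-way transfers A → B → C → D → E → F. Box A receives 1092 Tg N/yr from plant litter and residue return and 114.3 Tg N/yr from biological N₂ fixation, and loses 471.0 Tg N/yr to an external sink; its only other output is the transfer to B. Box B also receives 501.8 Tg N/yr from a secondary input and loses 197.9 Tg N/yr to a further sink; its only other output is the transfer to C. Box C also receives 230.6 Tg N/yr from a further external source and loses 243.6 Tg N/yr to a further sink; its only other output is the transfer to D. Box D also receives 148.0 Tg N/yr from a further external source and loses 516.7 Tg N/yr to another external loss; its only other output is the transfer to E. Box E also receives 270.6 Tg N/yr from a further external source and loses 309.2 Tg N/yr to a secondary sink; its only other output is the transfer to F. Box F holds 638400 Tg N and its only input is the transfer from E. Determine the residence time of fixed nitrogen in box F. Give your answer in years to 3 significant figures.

1030 yr

Box A: F(A→B) = (1092 + 114.3) − 471.0 = 735.30 Tg N/yr.
Box B: F(B→C) = (735.30 + 501.8) − 197.9 = 1039.2 Tg N/yr.
Box C: F(C→D) = (1039.2 + 230.6) − 243.6 = 1026.2 Tg N/yr.
Box D: F(D→E) = (1026.2 + 148.0) − 516.7 = 657.50 Tg N/yr.
Box E: F(E→F) = (657.50 + 270.6) − 309.2 = 618.90 Tg N/yr.
Box F throughput = its input = 618.90 Tg N/yr; τ = 638400 / 618.90 = 1032 yr.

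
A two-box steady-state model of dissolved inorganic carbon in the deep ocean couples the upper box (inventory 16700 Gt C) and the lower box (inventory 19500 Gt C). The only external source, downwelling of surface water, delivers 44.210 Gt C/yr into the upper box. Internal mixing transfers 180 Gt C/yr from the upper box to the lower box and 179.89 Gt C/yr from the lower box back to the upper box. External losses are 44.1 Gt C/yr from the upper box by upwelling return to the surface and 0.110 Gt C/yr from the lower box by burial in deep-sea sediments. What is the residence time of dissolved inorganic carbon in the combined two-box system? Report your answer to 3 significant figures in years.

For the system as a whole, the A↔B exchange is internal and contributes nothing to the throughput; only the external sinks remove mass.
M_total = 16700 + 19500 = 36200 Gt C.
ΣF_external_out = 44.1 + 0.110 = 44.210 Gt C/yr.
τ = M_total / ΣF_ext = 36200 / 44.210 = 818.8 yr.

819 yr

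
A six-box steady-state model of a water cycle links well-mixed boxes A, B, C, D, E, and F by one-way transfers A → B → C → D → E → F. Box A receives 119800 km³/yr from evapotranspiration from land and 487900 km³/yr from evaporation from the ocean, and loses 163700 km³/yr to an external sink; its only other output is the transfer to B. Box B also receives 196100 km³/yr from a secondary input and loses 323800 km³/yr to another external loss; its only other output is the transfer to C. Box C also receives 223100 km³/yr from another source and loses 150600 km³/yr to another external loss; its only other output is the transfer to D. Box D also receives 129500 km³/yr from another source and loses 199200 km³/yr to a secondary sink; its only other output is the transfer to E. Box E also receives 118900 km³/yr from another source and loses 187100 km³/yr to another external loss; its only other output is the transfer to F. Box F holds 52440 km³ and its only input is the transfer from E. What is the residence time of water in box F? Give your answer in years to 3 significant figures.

Box A: F(A→B) = (119800 + 487900) − 163700 = 444000 km³/yr.
Box B: F(B→C) = (444000 + 196100) − 323800 = 316300 km³/yr.
Box C: F(C→D) = (316300 + 223100) − 150600 = 388800 km³/yr.
Box D: F(D→E) = (388800 + 129500) − 199200 = 319100 km³/yr.
Box E: F(E→F) = (319100 + 118900) − 187100 = 250900 km³/yr.
Box F throughput = its input = 250900 km³/yr; τ = 52440 / 250900 = 0.2090 yr.

0.209 yr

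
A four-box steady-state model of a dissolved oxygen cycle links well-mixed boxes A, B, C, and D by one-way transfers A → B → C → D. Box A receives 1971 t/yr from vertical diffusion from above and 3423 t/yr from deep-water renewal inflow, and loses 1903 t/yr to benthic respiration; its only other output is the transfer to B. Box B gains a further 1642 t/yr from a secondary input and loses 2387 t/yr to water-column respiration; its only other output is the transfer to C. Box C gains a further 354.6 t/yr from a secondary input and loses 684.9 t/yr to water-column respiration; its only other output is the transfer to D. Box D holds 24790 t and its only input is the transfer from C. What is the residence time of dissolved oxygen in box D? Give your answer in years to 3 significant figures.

Box A: F(A→B) = (1971 + 3423) − 1903 = 3491.0 t/yr.
Box B: F(B→C) = (3491.0 + 1642) − 2387 = 2746.0 t/yr.
Box C: F(C→D) = (2746.0 + 354.6) − 684.9 = 2415.7 t/yr.
Box D throughput = its input = 2415.7 t/yr; τ = 24790 / 2415.7 = 10.26 yr.

10.3 yr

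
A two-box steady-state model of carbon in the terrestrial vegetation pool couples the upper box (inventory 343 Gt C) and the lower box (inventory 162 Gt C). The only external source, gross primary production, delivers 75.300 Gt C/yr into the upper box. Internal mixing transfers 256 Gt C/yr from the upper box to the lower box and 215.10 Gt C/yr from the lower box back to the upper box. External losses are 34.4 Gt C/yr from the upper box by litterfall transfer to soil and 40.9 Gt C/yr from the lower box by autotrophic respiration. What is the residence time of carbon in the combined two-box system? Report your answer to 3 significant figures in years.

6.71 yr

For the system as a whole, the A↔B exchange is internal and contributes nothing to the throughput; only the external sinks remove mass.
M_total = 343 + 162 = 505.00 Gt C.
ΣF_external_out = 34.4 + 40.9 = 75.300 Gt C/yr.
τ = M_total / ΣF_ext = 505.00 / 75.300 = 6.707 yr.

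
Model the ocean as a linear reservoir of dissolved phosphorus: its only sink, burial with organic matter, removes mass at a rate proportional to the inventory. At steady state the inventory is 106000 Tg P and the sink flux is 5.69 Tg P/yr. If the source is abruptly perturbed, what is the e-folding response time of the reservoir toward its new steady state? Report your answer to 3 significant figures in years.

18600 yr

For a linear reservoir the response time equals the residence time τ = M/F.
τ = 106000 / 5.69 = 18630 yr.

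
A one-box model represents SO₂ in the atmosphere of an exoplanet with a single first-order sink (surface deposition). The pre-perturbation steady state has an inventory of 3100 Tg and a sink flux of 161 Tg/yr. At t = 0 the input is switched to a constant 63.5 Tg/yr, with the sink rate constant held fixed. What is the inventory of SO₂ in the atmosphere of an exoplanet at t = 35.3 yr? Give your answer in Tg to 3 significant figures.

1520 Tg

Residence time τ = M₀/F₀ = 19.25 yr. The eventual steady state is M_∞ = M₀·(F₁/F₀) = 3100 × 63.5/161 = 1222.7 Tg.
The anomaly ΔM(t) = M(t) − M_∞ decays as ΔM₀·e^(−t/τ) with ΔM₀ = 3100 − 1222.7 = 1877 Tg.
At t = 35.3 yr, e^(−t/τ) = e^(−1.833) = 0.1599, so ΔM = 300.2 Tg and M = 1222.7 + 300.2 = 1522.8 Tg.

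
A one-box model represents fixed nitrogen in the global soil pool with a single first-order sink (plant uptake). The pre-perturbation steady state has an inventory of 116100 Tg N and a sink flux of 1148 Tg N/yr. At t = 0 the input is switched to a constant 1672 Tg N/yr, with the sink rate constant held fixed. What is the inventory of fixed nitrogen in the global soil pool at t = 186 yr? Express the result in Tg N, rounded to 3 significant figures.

161000 Tg N

The sink rate constant is k = F₀/M₀ = 1148/116100 = 0.009888 yr⁻¹.
Solving dM/dt = F₁ − kM with M(0) = M₀ gives M(t) = F₁/k + (M₀ − F₁/k)·e^(−kt).
F₁/k = 1672/0.009888 = 169090 Tg N; kt = 0.009888 × 186 = 1.839, e^(−kt) = 0.1589.
M(186) = 169090 + (116100 − 169090) × 0.1589 = 169090 − 8423 = 160670 Tg N.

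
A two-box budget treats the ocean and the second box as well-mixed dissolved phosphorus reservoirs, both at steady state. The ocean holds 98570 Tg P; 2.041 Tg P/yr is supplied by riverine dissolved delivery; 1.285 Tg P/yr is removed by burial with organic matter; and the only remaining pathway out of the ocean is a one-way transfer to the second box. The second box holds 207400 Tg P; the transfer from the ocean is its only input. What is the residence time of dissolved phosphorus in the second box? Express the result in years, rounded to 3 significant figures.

Balance the ocean: ΣF_in = 2.0410 Tg P/yr.
Transfer to the second box = ΣF_in − (1.285) = 0.75600 Tg P/yr.
At steady state the output of the second box equals its input, 0.75600 Tg P/yr.
τ = M / F = 207400 / 0.75600 = 274300 yr.

274000 yr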